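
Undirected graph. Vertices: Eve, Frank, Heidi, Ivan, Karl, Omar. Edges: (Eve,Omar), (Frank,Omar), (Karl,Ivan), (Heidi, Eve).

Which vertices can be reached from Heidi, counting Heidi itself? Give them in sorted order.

Start at Heidi.
Its neighbours: Eve.
Then their neighbours: Omar.
Then next layer: Frank.
Nothing further is reachable.

Eve, Frank, Heidi, Omar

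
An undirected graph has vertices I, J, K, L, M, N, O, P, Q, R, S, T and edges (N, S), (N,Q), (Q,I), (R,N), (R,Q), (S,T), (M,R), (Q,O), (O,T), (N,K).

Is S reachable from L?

L has no edges, so nothing is reachable from it.

No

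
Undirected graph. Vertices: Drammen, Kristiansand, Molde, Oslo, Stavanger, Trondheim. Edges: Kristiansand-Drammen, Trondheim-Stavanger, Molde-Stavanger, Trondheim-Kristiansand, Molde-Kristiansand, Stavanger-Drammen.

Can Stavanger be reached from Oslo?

No

Oslo has no edges, so nothing is reachable from it.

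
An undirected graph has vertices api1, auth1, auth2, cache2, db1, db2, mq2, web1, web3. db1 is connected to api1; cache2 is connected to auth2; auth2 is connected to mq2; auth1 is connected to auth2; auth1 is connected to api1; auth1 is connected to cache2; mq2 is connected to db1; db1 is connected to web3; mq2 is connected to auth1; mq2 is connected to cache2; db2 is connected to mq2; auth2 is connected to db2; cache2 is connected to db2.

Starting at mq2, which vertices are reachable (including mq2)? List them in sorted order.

Start at mq2.
Its neighbours: auth1, auth2, cache2, db1, db2.
Then their neighbours: api1, web3.
Nothing further is reachable.

api1, auth1, auth2, cache2, db1, db2, mq2, web3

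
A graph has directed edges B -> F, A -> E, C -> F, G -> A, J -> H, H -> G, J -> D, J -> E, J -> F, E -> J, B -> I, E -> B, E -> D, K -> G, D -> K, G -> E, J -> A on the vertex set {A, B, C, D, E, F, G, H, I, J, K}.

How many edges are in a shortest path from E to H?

2

Distance 0: E.
Distance 1: B, D, J.
Distance 2: A, F, H, I, K — contains H.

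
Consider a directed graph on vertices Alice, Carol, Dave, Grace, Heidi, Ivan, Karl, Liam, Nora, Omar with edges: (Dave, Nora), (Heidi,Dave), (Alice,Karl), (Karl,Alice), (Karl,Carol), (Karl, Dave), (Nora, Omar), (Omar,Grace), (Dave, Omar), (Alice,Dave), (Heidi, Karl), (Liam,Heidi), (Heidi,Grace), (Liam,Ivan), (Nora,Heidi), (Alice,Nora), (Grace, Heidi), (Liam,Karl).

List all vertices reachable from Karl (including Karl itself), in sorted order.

Start at Karl.
Its neighbours: Alice, Carol, Dave.
Then their neighbours: Nora, Omar.
Then next layer: Grace, Heidi.
Nothing further is reachable.

Alice, Carol, Dave, Grace, Heidi, Karl, Nora, Omar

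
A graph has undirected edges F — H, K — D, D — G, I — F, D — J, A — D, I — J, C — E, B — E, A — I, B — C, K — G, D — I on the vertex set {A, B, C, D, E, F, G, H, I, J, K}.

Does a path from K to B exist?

Explore from K.
Distance 1: reach D, G.
Distance 2: reach A, I, J.
Distance 3: reach F.
Distance 4: reach H.
The search is exhausted without reaching B; it lies in a different component.

No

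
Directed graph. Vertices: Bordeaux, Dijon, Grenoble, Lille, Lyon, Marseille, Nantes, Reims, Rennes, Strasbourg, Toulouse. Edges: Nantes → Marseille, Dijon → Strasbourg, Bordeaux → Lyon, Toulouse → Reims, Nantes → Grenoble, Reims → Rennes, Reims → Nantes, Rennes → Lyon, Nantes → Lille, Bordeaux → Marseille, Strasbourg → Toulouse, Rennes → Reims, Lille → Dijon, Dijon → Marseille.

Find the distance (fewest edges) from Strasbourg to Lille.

4

Distance 0: Strasbourg.
Distance 1: Toulouse.
Distance 2: Reims.
Distance 3: Nantes, Rennes.
Distance 4: Grenoble, Lille, Lyon, Marseille — contains Lille.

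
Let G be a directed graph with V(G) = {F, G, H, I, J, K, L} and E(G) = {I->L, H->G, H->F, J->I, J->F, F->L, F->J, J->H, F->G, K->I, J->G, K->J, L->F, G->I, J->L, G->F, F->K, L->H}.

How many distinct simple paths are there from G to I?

4

G→F→J→I
G→F→K→I
G→F→K→J→I
G→I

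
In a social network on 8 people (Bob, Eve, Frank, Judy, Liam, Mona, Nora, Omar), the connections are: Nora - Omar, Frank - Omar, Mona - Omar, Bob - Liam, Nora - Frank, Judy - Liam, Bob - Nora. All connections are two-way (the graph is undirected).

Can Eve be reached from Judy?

No

Explore from Judy.
Distance 1: reach Liam.
Distance 2: reach Bob.
Distance 3: reach Nora.
Distance 4: reach Frank, Omar.
Distance 5: reach Mona.
The search is exhausted without reaching Eve; it lies in a different component.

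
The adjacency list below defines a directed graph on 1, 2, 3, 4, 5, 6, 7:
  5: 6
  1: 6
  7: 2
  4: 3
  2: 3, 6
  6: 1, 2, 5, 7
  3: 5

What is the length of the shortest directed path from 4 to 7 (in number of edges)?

Distance 0: 4.
Distance 1: 3.
Distance 2: 5.
Distance 3: 6.
Distance 4: 1, 2, 7 — contains 7.

4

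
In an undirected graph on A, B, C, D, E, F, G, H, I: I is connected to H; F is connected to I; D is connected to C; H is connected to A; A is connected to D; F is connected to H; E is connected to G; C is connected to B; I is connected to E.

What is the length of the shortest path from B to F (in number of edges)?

Distance 0: B.
Distance 1: C.
Distance 2: D.
Distance 3: A.
Distance 4: H.
Distance 5: F, I — contains F.

5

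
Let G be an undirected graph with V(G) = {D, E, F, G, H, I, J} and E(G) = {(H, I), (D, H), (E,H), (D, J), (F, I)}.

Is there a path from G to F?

No

G has no edges, so nothing is reachable from it.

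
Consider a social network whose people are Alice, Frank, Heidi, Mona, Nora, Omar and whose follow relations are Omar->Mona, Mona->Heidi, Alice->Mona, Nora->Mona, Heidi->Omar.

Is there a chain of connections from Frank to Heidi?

Frank has no outgoing edges, so nothing is reachable from it.

No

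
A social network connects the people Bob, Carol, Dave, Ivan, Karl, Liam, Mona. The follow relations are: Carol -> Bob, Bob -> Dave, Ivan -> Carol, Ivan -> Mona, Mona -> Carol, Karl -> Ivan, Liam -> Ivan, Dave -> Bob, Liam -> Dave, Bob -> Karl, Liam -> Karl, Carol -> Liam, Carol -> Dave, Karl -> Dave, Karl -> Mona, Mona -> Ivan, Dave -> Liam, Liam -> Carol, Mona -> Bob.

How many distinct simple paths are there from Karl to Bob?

Karl→Dave→Bob
Karl→Dave→Liam→Carol→Bob
Karl→Dave→Liam→Ivan→Carol→Bob
Karl→Dave→Liam→Ivan→Mona→Bob
Karl→Dave→Liam→Ivan→Mona→Carol→Bob
Karl→Ivan→Carol→Bob
Karl→Ivan→Carol→Dave→Bob
Karl→Ivan→Carol→Liam→Dave→Bob
... and 11 more.

19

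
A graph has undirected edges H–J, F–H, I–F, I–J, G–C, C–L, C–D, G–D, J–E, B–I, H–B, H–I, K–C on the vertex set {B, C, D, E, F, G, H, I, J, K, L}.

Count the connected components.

From B: component {B, E, F, H, I, J}.
From C: component {C, D, G, K, L}.
That's 2 components.

2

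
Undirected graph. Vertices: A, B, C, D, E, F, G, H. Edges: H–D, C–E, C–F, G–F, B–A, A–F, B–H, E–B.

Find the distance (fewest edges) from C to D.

Distance 0: C.
Distance 1: E, F.
Distance 2: A, B, G.
Distance 3: H.
Distance 4: D — contains D.

4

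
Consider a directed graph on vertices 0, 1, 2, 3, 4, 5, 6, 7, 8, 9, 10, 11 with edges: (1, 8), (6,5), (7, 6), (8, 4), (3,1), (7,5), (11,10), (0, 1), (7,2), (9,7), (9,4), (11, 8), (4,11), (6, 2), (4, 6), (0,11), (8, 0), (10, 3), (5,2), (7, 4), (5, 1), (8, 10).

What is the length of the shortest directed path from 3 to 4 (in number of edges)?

3

Distance 0: 3.
Distance 1: 1.
Distance 2: 8.
Distance 3: 0, 4, 10 — contains 4.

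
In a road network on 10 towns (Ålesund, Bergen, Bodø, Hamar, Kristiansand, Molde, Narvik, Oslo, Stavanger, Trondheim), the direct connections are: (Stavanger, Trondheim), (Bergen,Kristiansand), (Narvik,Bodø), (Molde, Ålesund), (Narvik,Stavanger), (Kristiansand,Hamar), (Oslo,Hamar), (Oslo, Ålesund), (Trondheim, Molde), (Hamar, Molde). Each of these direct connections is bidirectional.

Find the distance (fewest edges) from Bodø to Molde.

Distance 0: Bodø.
Distance 1: Narvik.
Distance 2: Stavanger.
Distance 3: Trondheim.
Distance 4: Molde — contains Molde.

4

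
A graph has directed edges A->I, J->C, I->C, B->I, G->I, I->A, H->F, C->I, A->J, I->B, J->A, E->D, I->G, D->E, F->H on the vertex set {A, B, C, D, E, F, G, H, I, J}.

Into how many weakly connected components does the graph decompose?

From A: component {A, B, C, G, I, J}.
From D: component {D, E}.
From F: component {F, H}.
That's 3 components.

3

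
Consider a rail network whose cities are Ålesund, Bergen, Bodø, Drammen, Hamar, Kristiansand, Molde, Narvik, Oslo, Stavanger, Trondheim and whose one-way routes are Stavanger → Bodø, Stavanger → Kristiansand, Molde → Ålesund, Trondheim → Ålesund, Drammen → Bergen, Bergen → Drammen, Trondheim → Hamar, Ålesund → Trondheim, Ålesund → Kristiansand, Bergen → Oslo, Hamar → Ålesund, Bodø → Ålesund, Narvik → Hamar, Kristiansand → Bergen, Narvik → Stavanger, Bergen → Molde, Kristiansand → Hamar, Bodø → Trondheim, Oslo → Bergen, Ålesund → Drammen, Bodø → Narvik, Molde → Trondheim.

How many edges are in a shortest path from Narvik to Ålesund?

Distance 0: Narvik.
Distance 1: Hamar, Stavanger.
Distance 2: Ålesund, Bodø, Kristiansand — contains Ålesund.

2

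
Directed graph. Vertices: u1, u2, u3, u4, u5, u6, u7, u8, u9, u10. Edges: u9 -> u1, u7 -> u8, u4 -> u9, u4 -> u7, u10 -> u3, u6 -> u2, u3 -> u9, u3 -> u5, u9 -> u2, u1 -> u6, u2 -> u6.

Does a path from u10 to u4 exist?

Explore from u10.
Distance 1: reach u3.
Distance 2: reach u5, u9.
Distance 3: reach u1, u2.
Distance 4: reach u6.
The search from u10 is exhausted; no directed path reaches u4.

No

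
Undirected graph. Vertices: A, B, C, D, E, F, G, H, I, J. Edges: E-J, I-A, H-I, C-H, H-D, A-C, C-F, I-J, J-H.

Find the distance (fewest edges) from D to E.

Distance 0: D.
Distance 1: H.
Distance 2: C, I, J.
Distance 3: A, E, F — contains E.

3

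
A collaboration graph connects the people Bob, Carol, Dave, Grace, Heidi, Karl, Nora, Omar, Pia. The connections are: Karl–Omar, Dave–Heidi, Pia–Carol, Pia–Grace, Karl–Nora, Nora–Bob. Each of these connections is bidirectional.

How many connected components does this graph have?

From Bob: component {Bob, Karl, Nora, Omar}.
From Carol: component {Carol, Grace, Pia}.
From Dave: component {Dave, Heidi}.
That's 3 components.

3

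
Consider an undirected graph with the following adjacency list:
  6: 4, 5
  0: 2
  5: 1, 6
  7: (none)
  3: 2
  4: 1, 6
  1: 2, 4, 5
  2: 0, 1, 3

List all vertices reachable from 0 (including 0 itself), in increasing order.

Start at 0.
Its neighbours: 2.
Then their neighbours: 1, 3.
Then next layer: 4, 5.
Then next layer: 6.
Nothing further is reachable.

0, 1, 2, 3, 4, 5, 6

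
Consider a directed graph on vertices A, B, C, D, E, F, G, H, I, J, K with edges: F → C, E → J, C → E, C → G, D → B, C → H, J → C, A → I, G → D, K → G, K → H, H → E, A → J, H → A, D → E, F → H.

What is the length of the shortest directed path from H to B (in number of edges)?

6

Distance 0: H.
Distance 1: A, E.
Distance 2: I, J.
Distance 3: C.
Distance 4: G.
Distance 5: D.
Distance 6: B — contains B.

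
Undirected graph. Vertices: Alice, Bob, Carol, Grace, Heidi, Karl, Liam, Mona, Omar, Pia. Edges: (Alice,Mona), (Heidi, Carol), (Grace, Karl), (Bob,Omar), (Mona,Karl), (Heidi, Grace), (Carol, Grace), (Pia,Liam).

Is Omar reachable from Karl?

Explore from Karl.
Distance 1: reach Grace, Mona.
Distance 2: reach Alice, Carol, Heidi.
The search is exhausted without reaching Omar; it lies in a different component.

No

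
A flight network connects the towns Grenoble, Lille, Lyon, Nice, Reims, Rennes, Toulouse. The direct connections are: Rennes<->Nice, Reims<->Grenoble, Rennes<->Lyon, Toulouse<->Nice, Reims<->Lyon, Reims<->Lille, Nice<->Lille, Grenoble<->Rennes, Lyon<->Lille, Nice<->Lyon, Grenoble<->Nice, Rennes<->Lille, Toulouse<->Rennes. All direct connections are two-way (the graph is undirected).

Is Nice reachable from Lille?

Yes

Explore from Lille.
Distance 1: reach Lyon, Nice, Reims, Rennes.
Found Nice.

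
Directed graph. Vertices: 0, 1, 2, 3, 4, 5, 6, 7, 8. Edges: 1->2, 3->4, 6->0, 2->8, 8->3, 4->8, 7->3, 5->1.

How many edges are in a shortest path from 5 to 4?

5

Distance 0: 5.
Distance 1: 1.
Distance 2: 2.
Distance 3: 8.
Distance 4: 3.
Distance 5: 4 — contains 4.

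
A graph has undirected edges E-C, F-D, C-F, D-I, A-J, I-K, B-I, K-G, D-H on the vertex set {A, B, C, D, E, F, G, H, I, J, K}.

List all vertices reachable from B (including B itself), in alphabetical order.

Start at B.
Its neighbours: I.
Then their neighbours: D, K.
Then next layer: F, G, H.
Then next layer: C.
Then next layer: E.
Nothing further is reachable.

B, C, D, E, F, G, H, I, K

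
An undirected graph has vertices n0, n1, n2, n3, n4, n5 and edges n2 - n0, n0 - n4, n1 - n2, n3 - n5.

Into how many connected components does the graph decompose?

2

From n0: component {n0, n1, n2, n4}.
From n3: component {n3, n5}.
That's 2 components.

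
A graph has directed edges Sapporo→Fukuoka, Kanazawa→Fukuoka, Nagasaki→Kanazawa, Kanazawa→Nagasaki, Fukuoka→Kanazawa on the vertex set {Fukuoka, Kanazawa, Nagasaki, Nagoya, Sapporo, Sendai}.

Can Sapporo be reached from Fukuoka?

No

Explore from Fukuoka.
Distance 1: reach Kanazawa.
Distance 2: reach Nagasaki.
The search from Fukuoka is exhausted; no directed path reaches Sapporo.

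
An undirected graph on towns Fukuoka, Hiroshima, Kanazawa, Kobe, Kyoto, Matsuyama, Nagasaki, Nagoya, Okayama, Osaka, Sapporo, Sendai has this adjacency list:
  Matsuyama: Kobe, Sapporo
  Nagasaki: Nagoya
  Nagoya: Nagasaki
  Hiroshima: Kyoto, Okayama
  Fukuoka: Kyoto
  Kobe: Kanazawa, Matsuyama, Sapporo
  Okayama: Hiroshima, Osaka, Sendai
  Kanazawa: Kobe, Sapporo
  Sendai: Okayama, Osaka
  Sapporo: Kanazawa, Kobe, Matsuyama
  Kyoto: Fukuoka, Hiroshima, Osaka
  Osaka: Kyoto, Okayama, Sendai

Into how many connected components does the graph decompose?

From Fukuoka: component {Fukuoka, Hiroshima, Kyoto, Okayama, Osaka, Sendai}.
From Kanazawa: component {Kanazawa, Kobe, Matsuyama, Sapporo}.
From Nagasaki: component {Nagasaki, Nagoya}.
That's 3 components.

3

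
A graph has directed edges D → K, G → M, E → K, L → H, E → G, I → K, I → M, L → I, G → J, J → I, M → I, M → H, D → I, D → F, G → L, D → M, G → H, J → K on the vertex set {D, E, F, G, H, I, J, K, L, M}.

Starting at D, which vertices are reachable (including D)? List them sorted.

D, F, H, I, K, M

Start at D.
Its neighbours: F, I, K, M.
Then their neighbours: H.
Nothing further is reachable.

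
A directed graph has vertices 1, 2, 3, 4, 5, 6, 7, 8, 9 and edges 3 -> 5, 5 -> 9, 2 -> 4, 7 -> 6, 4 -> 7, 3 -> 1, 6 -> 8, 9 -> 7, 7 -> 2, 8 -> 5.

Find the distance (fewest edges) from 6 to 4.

Distance 0: 6.
Distance 1: 8.
Distance 2: 5.
Distance 3: 9.
Distance 4: 7.
Distance 5: 2.
Distance 6: 4 — contains 4.

6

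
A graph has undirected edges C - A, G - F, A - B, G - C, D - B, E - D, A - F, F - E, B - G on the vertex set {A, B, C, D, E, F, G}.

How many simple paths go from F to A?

F–A
F–E–D–B–A
F–E–D–B–G–C–A
F–G–B–A
F–G–C–A

5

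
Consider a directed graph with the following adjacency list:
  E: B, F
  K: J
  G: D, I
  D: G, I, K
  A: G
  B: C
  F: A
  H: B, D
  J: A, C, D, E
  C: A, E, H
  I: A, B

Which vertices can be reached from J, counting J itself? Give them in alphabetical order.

A, B, C, D, E, F, G, H, I, J, K

Start at J.
Its neighbours: A, C, D, E.
Then their neighbours: B, F, G, H, I, K.
Every vertex is now reached.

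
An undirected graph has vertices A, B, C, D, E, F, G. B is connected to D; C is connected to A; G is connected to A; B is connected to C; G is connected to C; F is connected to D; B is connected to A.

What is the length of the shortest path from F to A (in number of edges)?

3

Distance 0: F.
Distance 1: D.
Distance 2: B.
Distance 3: A, C — contains A.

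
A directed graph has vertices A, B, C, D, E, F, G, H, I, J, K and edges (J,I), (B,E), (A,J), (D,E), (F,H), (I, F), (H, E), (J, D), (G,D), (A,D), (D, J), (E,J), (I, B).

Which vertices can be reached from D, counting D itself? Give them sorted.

Start at D.
Its neighbours: E, J.
Then their neighbours: I.
Then next layer: B, F.
Then next layer: H.
Nothing further is reachable.

B, D, E, F, H, I, J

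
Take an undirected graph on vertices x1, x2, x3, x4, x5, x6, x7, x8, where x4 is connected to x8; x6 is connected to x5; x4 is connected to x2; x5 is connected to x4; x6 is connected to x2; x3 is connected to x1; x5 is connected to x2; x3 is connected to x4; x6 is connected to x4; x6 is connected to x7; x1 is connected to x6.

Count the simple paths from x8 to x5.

7

x8–x4–x2–x5
x8–x4–x2–x6–x5
x8–x4–x3–x1–x6–x2–x5
x8–x4–x3–x1–x6–x5
x8–x4–x5
x8–x4–x6–x2–x5
x8–x4–x6–x5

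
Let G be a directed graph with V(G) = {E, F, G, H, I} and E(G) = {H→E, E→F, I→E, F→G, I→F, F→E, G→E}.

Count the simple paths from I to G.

2

I→E→F→G
I→F→G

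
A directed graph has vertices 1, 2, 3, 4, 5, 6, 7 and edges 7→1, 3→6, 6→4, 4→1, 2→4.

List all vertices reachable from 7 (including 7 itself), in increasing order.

1, 7

Start at 7.
Its neighbours: 1.
Nothing further is reachable.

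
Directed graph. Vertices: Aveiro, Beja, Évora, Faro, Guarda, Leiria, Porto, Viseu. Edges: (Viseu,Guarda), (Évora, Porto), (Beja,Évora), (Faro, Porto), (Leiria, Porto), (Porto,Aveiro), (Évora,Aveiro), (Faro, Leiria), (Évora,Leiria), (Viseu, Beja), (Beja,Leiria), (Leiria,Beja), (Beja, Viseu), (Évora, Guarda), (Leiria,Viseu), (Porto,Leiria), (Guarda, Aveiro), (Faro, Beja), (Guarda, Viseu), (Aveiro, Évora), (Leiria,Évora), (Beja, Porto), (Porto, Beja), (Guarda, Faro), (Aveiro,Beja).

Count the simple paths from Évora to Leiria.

Évora→Aveiro→Beja→Leiria
Évora→Aveiro→Beja→Porto→Leiria
Évora→Aveiro→Beja→Viseu→Guarda→Faro→Leiria
Évora→Aveiro→Beja→Viseu→Guarda→Faro→Porto→Leiria
Évora→Guarda→Aveiro→Beja→Leiria
Évora→Guarda→Aveiro→Beja→Porto→Leiria
Évora→Guarda→Faro→Beja→Leiria
Évora→Guarda→Faro→Beja→Porto→Leiria
... and 12 more.

20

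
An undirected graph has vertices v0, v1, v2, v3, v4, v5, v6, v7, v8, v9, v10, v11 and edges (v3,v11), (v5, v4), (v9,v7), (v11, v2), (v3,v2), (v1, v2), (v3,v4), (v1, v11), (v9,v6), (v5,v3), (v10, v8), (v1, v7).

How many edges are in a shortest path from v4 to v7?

4

Distance 0: v4.
Distance 1: v3, v5.
Distance 2: v2, v11.
Distance 3: v1.
Distance 4: v7 — contains v7.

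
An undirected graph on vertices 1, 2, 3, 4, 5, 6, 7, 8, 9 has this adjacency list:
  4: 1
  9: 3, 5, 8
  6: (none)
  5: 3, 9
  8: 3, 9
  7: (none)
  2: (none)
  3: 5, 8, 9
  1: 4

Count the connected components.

5

From 1: component {1, 4}.
From 2: component {2}.
From 3: component {3, 5, 8, 9}.
From 6: component {6}.
From 7: component {7}.
That's 5 components.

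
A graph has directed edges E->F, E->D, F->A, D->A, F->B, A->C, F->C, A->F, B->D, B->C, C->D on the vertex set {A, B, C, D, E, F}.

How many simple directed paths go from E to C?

E→D→A→C
E→D→A→F→B→C
E→D→A→F→C
E→F→A→C
E→F→B→C
E→F→B→D→A→C
E→F→C

7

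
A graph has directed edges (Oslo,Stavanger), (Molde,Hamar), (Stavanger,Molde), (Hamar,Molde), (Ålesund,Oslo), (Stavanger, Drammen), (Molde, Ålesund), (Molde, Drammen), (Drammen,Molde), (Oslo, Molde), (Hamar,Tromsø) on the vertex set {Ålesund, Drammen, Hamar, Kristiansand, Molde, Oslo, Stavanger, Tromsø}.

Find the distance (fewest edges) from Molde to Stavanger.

Distance 0: Molde.
Distance 1: Ålesund, Drammen, Hamar.
Distance 2: Oslo, Tromsø.
Distance 3: Stavanger — contains Stavanger.

3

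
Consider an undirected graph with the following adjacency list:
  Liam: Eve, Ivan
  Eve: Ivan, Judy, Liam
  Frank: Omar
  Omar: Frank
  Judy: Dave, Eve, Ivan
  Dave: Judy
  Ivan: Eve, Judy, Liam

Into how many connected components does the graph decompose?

2

From Dave: component {Dave, Eve, Ivan, Judy, Liam}.
From Frank: component {Frank, Omar}.
That's 2 components.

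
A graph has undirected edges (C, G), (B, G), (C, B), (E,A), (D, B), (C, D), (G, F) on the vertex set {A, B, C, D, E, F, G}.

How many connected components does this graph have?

2

From A: component {A, E}.
From B: component {B, C, D, F, G}.
That's 2 components.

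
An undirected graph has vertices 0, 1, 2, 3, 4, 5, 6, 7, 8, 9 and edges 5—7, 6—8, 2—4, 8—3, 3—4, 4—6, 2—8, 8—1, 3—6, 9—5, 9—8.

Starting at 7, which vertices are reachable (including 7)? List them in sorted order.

1, 2, 3, 4, 5, 6, 7, 8, 9

Start at 7.
Its neighbours: 5.
Then their neighbours: 9.
Then next layer: 8.
Then next layer: 1, 2, 3, 6.
Then next layer: 4.
Nothing further is reachable.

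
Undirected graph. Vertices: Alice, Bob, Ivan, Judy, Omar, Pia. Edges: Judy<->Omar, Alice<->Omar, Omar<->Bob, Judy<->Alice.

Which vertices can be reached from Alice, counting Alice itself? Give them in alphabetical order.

Start at Alice.
Its neighbours: Judy, Omar.
Then their neighbours: Bob.
Nothing further is reachable.

Alice, Bob, Judy, Omar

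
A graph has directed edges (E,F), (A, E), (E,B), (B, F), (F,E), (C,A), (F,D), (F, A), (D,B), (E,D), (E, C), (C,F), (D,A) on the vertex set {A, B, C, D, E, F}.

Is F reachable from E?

Explore from E.
Distance 1: reach B, C, D, F.
Found F.

Yes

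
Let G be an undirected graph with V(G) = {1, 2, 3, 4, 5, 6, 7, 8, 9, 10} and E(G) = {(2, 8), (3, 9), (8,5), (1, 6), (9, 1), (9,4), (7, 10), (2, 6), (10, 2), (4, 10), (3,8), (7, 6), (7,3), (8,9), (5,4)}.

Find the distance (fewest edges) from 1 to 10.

Distance 0: 1.
Distance 1: 6, 9.
Distance 2: 2, 3, 4, 7, 8.
Distance 3: 5, 10 — contains 10.

3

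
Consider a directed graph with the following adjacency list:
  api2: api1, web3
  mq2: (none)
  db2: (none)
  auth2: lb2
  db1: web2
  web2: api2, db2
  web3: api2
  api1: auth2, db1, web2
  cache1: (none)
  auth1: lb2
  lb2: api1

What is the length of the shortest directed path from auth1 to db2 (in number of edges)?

Distance 0: auth1.
Distance 1: lb2.
Distance 2: api1.
Distance 3: auth2, db1, web2.
Distance 4: api2, db2 — contains db2.

4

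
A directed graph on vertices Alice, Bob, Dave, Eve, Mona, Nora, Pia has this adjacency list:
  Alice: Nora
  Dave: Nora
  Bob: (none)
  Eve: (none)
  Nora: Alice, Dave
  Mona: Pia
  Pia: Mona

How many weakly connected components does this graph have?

From Alice: component {Alice, Dave, Nora}.
From Bob: component {Bob}.
From Eve: component {Eve}.
From Mona: component {Mona, Pia}.
That's 4 components.

4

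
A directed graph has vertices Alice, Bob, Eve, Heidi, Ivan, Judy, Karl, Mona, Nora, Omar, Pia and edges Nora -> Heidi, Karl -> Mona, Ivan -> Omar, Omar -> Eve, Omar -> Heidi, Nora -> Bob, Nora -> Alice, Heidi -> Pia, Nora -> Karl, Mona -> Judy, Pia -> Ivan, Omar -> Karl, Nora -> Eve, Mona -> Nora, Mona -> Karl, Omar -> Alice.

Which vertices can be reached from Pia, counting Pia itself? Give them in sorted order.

Start at Pia.
Its neighbours: Ivan.
Then their neighbours: Omar.
Then next layer: Alice, Eve, Heidi, Karl.
Then next layer: Mona.
Then next layer: Judy, Nora.
Then next layer: Bob.
Every vertex is now reached.

Alice, Bob, Eve, Heidi, Ivan, Judy, Karl, Mona, Nora, Omar, Pia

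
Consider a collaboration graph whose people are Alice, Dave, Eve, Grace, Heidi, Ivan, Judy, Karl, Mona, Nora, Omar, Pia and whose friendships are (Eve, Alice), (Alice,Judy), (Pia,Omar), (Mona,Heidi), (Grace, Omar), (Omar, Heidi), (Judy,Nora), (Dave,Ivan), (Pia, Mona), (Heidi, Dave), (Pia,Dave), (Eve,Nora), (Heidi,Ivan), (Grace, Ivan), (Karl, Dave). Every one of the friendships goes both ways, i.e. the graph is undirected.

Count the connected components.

From Alice: component {Alice, Eve, Judy, Nora}.
From Dave: component {Dave, Grace, Heidi, Ivan, Karl, Mona, Omar, Pia}.
That's 2 components.

2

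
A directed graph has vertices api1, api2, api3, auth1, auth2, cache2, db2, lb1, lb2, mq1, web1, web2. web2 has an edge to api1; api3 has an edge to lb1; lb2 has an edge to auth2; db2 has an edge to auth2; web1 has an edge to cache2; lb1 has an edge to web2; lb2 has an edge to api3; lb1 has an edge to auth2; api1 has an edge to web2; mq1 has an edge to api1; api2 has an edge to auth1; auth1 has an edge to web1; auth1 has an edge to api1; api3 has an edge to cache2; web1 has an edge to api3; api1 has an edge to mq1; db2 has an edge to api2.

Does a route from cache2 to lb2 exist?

No

cache2 has no outgoing edges, so nothing is reachable from it.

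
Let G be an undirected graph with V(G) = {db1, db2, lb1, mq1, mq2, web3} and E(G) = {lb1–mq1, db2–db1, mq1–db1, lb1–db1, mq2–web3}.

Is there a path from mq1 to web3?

No

Explore from mq1.
Distance 1: reach db1, lb1.
Distance 2: reach db2.
The search is exhausted without reaching web3; it lies in a different component.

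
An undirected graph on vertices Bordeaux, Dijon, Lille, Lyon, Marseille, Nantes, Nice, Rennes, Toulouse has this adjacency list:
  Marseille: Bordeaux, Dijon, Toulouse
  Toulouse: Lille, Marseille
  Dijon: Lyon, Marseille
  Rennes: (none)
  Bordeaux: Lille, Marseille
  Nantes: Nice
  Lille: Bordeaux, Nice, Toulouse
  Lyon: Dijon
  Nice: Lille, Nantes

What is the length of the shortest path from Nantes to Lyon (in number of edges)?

Distance 0: Nantes.
Distance 1: Nice.
Distance 2: Lille.
Distance 3: Bordeaux, Toulouse.
Distance 4: Marseille.
Distance 5: Dijon.
Distance 6: Lyon — contains Lyon.

6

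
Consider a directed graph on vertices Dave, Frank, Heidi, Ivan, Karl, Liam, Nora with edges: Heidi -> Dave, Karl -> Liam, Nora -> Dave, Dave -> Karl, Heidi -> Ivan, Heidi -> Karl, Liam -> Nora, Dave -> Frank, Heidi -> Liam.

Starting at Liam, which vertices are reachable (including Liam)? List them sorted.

Start at Liam.
Its neighbours: Nora.
Then their neighbours: Dave.
Then next layer: Frank, Karl.
Nothing further is reachable.

Dave, Frank, Karl, Liam, Nora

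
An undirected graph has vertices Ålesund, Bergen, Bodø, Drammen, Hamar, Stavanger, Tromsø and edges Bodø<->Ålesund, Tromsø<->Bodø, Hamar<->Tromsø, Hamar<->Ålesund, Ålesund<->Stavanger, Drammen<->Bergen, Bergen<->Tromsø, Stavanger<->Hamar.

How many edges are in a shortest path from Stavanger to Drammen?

4

Distance 0: Stavanger.
Distance 1: Ålesund, Hamar.
Distance 2: Bodø, Tromsø.
Distance 3: Bergen.
Distance 4: Drammen — contains Drammen.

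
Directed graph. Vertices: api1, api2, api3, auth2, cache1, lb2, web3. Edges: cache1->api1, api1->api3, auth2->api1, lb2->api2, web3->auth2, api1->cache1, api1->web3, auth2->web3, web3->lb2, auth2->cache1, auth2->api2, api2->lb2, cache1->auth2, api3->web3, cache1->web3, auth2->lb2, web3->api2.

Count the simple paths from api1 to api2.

16

api1→api3→web3→api2
api1→api3→web3→auth2→api2
api1→api3→web3→auth2→lb2→api2
api1→api3→web3→lb2→api2
api1→cache1→auth2→api2
api1→cache1→auth2→lb2→api2
api1→cache1→auth2→web3→api2
api1→cache1→auth2→web3→lb2→api2
... and 8 more.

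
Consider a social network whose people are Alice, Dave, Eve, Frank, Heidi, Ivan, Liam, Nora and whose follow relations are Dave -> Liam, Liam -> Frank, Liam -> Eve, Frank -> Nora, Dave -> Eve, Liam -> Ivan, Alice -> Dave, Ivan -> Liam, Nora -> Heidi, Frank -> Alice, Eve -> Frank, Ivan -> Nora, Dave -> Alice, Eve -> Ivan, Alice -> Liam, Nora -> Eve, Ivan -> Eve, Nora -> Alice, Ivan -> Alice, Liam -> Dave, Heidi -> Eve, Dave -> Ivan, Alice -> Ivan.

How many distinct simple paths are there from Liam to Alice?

25

Liam→Dave→Alice
Liam→Dave→Eve→Frank→Alice
Liam→Dave→Eve→Frank→Nora→Alice
Liam→Dave→Eve→Ivan→Alice
Liam→Dave→Eve→Ivan→Nora→Alice
Liam→Dave→Ivan→Alice
Liam→Dave→Ivan→Eve→Frank→Alice
Liam→Dave→Ivan→Eve→Frank→Nora→Alice
... and 17 more.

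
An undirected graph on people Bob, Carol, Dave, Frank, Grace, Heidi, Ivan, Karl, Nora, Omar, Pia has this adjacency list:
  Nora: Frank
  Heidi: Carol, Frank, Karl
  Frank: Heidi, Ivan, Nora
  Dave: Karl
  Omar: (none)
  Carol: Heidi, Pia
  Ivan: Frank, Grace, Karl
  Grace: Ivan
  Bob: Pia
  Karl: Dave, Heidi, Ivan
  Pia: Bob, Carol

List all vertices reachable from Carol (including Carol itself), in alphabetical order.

Bob, Carol, Dave, Frank, Grace, Heidi, Ivan, Karl, Nora, Pia

Start at Carol.
Its neighbours: Heidi, Pia.
Then their neighbours: Bob, Frank, Karl.
Then next layer: Dave, Ivan, Nora.
Then next layer: Grace.
Nothing further is reachable.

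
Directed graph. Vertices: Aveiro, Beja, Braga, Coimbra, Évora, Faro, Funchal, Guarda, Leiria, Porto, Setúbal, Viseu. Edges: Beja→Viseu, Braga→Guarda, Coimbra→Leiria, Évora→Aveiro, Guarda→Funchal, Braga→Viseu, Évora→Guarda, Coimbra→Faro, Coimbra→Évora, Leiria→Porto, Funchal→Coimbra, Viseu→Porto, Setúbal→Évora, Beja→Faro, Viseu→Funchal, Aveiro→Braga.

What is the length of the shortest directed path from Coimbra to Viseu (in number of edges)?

Distance 0: Coimbra.
Distance 1: Évora, Faro, Leiria.
Distance 2: Aveiro, Guarda, Porto.
Distance 3: Braga, Funchal.
Distance 4: Viseu — contains Viseu.

4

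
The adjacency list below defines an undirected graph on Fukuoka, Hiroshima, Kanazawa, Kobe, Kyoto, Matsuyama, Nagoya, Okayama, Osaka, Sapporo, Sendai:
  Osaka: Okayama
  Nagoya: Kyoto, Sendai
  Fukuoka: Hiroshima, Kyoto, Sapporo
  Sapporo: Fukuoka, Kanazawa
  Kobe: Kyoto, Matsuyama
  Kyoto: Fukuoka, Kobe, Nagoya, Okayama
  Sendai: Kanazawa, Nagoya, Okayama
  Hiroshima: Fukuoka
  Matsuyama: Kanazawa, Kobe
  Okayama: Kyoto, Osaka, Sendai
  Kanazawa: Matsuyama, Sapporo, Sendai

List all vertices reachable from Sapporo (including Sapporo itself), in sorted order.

Start at Sapporo.
Its neighbours: Fukuoka, Kanazawa.
Then their neighbours: Hiroshima, Kyoto, Matsuyama, Sendai.
Then next layer: Kobe, Nagoya, Okayama.
Then next layer: Osaka.
Every vertex is now reached.

Fukuoka, Hiroshima, Kanazawa, Kobe, Kyoto, Matsuyama, Nagoya, Okayama, Osaka, Sapporo, Sendai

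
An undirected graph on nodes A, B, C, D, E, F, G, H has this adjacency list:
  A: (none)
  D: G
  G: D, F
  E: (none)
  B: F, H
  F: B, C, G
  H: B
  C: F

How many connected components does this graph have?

From A: component {A}.
From B: component {B, C, D, F, G, H}.
From E: component {E}.
That's 3 components.

3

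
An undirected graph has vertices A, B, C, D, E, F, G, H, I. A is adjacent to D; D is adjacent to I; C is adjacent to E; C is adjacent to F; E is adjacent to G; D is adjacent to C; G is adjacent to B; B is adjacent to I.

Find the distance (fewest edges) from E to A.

3

Distance 0: E.
Distance 1: C, G.
Distance 2: B, D, F.
Distance 3: A, I — contains A.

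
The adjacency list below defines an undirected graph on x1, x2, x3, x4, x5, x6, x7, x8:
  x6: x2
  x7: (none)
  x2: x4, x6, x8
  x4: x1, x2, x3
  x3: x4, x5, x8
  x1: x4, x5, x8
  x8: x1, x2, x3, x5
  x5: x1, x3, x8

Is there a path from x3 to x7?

Explore from x3.
Distance 1: reach x4, x5, x8.
Distance 2: reach x1, x2.
Distance 3: reach x6.
The search is exhausted without reaching x7; it lies in a different component.

No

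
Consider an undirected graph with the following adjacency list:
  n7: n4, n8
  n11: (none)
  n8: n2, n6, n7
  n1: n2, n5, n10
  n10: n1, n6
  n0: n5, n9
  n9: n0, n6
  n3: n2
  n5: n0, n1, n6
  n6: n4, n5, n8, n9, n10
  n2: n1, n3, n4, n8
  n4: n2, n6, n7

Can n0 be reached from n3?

Explore from n3.
Distance 1: reach n2.
Distance 2: reach n1, n4, n8.
Distance 3: reach n5, n6, n7, n10.
Distance 4: reach n0, n9.
Found n0.

Yes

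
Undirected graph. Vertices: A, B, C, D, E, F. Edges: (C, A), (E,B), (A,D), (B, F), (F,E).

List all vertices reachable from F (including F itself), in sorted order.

Start at F.
Its neighbours: B, E.
Nothing further is reachable.

B, E, F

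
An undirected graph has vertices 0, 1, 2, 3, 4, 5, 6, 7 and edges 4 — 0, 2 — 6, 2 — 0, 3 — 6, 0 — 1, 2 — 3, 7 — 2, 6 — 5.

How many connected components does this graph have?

From 0: component {0, 1, 2, 3, 4, 5, 6, 7}.
That's 1 component.

1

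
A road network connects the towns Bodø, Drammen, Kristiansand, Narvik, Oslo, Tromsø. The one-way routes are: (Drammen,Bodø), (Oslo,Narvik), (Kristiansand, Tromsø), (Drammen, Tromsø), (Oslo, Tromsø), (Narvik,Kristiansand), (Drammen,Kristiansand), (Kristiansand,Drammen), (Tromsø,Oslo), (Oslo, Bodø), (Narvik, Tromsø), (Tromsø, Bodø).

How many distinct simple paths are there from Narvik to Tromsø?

3

Narvik→Kristiansand→Drammen→Tromsø
Narvik→Kristiansand→Tromsø
Narvik→Tromsø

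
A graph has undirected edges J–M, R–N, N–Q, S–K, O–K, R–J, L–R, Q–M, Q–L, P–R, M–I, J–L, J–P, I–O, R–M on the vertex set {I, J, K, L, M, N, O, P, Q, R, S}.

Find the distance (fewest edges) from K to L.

5

Distance 0: K.
Distance 1: O, S.
Distance 2: I.
Distance 3: M.
Distance 4: J, Q, R.
Distance 5: L, N, P — contains L.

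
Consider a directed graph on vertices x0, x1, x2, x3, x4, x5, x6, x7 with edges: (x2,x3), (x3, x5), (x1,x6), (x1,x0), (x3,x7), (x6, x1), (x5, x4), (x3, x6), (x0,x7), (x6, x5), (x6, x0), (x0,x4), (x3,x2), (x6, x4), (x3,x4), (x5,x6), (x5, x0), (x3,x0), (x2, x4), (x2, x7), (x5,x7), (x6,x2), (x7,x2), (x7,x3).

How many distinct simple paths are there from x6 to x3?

x6→x0→x7→x2→x3
x6→x0→x7→x3
x6→x1→x0→x7→x2→x3
x6→x1→x0→x7→x3
x6→x2→x3
x6→x2→x7→x3
x6→x5→x0→x7→x2→x3
x6→x5→x0→x7→x3
x6→x5→x7→x2→x3
x6→x5→x7→x3

10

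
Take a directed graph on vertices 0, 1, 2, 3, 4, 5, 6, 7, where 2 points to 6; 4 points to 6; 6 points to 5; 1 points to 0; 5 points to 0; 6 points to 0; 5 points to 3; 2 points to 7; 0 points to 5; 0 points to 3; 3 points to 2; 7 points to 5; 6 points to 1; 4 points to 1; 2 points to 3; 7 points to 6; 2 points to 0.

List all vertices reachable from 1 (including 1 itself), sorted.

0, 1, 2, 3, 5, 6, 7

Start at 1.
Its neighbours: 0.
Then their neighbours: 3, 5.
Then next layer: 2.
Then next layer: 6, 7.
Nothing further is reachable.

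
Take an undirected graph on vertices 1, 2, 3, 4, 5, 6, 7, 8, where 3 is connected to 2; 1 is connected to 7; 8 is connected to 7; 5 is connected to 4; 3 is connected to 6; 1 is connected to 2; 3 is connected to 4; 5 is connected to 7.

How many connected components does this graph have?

From 1: component {1, 2, 3, 4, 5, 6, 7, 8}.
That's 1 component.

1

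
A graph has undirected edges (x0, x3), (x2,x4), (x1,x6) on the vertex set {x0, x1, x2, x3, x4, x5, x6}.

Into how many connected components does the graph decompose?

4

From x0: component {x0, x3}.
From x1: component {x1, x6}.
From x2: component {x2, x4}.
From x5: component {x5}.
That's 4 components.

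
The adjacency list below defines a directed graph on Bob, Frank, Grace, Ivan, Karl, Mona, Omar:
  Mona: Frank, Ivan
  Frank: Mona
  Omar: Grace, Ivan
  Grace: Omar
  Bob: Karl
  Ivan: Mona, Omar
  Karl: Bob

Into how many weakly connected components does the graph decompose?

2

From Bob: component {Bob, Karl}.
From Frank: component {Frank, Grace, Ivan, Mona, Omar}.
That's 2 components.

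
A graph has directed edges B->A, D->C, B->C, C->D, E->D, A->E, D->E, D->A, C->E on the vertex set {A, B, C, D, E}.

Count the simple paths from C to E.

3

C→D→A→E
C→D→E
C→E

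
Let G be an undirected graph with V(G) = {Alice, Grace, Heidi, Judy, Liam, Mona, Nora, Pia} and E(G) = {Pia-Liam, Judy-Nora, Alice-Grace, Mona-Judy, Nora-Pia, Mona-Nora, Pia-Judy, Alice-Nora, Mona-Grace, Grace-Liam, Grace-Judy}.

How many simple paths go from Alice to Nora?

Alice–Grace–Judy–Mona–Nora
Alice–Grace–Judy–Nora
Alice–Grace–Judy–Pia–Nora
Alice–Grace–Liam–Pia–Judy–Mona–Nora
Alice–Grace–Liam–Pia–Judy–Nora
Alice–Grace–Liam–Pia–Nora
Alice–Grace–Mona–Judy–Nora
Alice–Grace–Mona–Judy–Pia–Nora
Alice–Grace–Mona–Nora
Alice–Nora

10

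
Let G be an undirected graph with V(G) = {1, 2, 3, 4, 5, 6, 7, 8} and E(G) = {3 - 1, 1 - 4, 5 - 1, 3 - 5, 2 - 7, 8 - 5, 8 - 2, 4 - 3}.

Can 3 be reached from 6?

6 has no edges, so nothing is reachable from it.

No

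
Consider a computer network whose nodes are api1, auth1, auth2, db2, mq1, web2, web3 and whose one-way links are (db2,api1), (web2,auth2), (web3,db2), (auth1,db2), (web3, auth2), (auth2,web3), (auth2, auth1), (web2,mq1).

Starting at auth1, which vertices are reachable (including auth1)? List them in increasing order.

Start at auth1.
Its neighbours: db2.
Then their neighbours: api1.
Nothing further is reachable.

api1, auth1, db2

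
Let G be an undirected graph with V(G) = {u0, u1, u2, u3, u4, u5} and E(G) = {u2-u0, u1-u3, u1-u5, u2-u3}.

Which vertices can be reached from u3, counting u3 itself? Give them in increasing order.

u0, u1, u2, u3, u5

Start at u3.
Its neighbours: u1, u2.
Then their neighbours: u0, u5.
Nothing further is reachable.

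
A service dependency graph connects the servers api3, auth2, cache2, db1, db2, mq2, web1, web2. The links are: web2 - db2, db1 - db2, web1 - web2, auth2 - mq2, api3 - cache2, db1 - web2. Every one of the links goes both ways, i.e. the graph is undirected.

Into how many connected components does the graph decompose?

From api3: component {api3, cache2}.
From auth2: component {auth2, mq2}.
From db1: component {db1, db2, web1, web2}.
That's 3 components.

3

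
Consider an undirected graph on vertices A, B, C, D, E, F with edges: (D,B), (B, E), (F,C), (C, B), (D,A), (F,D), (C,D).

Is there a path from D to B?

Explore from D.
Distance 1: reach A, B, C, F.
Found B.

Yes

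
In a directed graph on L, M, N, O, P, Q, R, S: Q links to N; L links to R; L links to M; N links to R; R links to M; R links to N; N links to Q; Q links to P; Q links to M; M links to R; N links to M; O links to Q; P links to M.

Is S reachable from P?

No

Explore from P.
Distance 1: reach M.
Distance 2: reach R.
Distance 3: reach N.
Distance 4: reach Q.
The search from P is exhausted; no directed path reaches S.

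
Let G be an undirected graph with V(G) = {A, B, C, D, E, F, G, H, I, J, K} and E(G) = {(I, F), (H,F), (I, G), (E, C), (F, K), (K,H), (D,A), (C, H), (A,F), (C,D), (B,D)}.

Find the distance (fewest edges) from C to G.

4

Distance 0: C.
Distance 1: D, E, H.
Distance 2: A, B, F, K.
Distance 3: I.
Distance 4: G — contains G.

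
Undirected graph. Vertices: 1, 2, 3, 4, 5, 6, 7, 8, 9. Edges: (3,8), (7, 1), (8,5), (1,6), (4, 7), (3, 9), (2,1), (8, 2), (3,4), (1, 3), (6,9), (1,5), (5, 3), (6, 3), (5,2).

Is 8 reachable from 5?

Yes

Explore from 5.
Distance 1: reach 1, 2, 3, 8.
Found 8.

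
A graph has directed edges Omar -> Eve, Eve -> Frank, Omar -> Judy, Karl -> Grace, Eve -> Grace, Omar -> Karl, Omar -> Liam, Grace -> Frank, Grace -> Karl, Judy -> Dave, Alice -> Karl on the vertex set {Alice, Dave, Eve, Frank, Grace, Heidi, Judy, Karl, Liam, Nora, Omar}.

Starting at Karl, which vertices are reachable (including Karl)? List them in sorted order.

Frank, Grace, Karl

Start at Karl.
Its neighbours: Grace.
Then their neighbours: Frank.
Nothing further is reachable.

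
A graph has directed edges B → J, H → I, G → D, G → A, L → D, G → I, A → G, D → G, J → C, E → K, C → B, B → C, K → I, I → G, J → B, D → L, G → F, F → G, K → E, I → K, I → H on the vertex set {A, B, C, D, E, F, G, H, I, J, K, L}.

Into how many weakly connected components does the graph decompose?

From A: component {A, D, E, F, G, H, I, K, L}.
From B: component {B, C, J}.
That's 2 components.

2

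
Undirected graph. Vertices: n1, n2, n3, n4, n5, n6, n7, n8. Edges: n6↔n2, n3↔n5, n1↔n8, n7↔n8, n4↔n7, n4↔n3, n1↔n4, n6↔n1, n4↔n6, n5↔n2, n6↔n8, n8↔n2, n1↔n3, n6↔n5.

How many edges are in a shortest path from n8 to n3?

2

Distance 0: n8.
Distance 1: n1, n2, n6, n7.
Distance 2: n3, n4, n5 — contains n3.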